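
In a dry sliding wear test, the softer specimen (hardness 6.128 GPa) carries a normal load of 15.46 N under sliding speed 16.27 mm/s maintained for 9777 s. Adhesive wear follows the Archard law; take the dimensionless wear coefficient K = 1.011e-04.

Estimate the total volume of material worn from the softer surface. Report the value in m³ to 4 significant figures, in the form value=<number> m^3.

value=4.057e-11 m^3

The computation maintains full float precision. Shown intermediates are rounded. Rounded just once to 4 significant figures.
Convert: Sliding speed v = 16.27 mm/s = 0.01627 m/s. Distance L = v·t = 0.01627 m/s × 9777 s = 159.1 m.
Convert: Hardness H = 6.128 GPa = 6.128e+09 Pa.
As SI base values: W = 15.46 N, H = 6.128e+09 Pa, K = 1.011e-04.
Worn volume V = K·W·L/H = 1.011e-04 · 15.46 · 159.1 / 6.128e+09 = 4.057e-11 m³.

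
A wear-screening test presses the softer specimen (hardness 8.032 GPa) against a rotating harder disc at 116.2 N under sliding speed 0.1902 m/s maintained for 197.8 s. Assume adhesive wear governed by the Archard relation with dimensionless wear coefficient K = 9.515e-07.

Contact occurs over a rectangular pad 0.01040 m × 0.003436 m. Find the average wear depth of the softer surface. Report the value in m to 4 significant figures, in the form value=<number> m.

The intermediates appear rounded, and the algebra runs at full float precision. Rounded just once to four significant digits.
Distance covered L = v·t = 0.1902 m/s × 197.8 s = 37.62 m.
Hardness H = 8.032 GPa = 8.032e+09 Pa.
Contact area A = 0.01040 m × 0.003436 m = 3.573e-05 m².
Expressed in SI base units: W = 116.2 N, H = 8.032e+09 Pa, K = 9.515e-07.
Apply Archard: V = K·W·L/H = 9.515e-07 · 116.2 · 37.62 / 8.032e+09 = 5.179e-13 m³.
Mean depth h = V/A = 5.179e-13 / 3.573e-05 = 1.449e-08 m.

value=1.449e-08 m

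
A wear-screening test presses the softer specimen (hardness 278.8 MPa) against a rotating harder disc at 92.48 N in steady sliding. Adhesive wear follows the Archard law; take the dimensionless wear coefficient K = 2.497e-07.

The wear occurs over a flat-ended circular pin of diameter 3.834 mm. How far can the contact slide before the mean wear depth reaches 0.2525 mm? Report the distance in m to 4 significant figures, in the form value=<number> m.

value=3.520e+04 m

Intermediates are printed rounded. The computation maintains full float precision. Rounded once at the end, at four significant figures.
Convert: Hardness H = 278.8 MPa = 2.788e+08 Pa.
Convert: Pin diameter d = 3.834 mm = 0.003834 m. Contact area A = π·d²/4 = π·(0.003834 m)²/4 = 1.155e-05 m².
Convert: Depth limit h_lim = 0.2525 mm = 2.525e-04 m.
SI base units throughout: W = 92.48 N, H = 2.788e+08 Pa, K = 2.497e-07.
Wearable volume V_lim = h_lim·A = 2.525e-04 · 1.155e-05 = 2.915e-09 m³.
Life L = V_lim·H/(K·W) = 2.915e-09 · 2.788e+08 / (2.497e-07 · 92.48) = 3.520e+04 m.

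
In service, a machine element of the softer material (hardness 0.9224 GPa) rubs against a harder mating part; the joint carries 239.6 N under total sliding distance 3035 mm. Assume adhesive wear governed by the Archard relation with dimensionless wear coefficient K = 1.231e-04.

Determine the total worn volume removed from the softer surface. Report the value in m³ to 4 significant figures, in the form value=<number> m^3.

Intermediates appear rounded. The algebra maintains full precision; a single final rounding, at four significant figures.
Convert: The distance L = 3035 mm = 3.035 m.
Convert: Hardness H = 0.9224 GPa = 9.224e+08 Pa.
Working in SI base units: W = 239.6 N, H = 9.224e+08 Pa, K = 1.231e-04.
Worn volume V = K·W·L/H = 1.231e-04 · 239.6 · 3.035 / 9.224e+08 = 9.705e-11 m³.

value=9.705e-11 m^3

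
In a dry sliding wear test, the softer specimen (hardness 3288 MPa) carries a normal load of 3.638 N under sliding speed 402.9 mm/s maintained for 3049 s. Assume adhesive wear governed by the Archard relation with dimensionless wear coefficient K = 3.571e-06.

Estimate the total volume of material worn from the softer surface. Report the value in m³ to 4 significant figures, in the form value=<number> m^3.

value=4.854e-12 m^3

Intermediate values are shown rounded, and every step maintains full float precision. Rounded just once: 4 significant figures.
Convert: Sliding speed v = 402.9 mm/s = 0.4029 m/s. Path length L = v·t = 0.4029 m/s × 3049 s = 1228 m.
Convert: Hardness H = 3288 MPa = 3.288e+09 Pa.
In SI base units, W = 3.638 N, H = 3.288e+09 Pa, K = 3.571e-06.
Archard volume V = K·W·L/H = 3.571e-06 · 3.638 · 1228 / 3.288e+09 = 4.854e-12 m³.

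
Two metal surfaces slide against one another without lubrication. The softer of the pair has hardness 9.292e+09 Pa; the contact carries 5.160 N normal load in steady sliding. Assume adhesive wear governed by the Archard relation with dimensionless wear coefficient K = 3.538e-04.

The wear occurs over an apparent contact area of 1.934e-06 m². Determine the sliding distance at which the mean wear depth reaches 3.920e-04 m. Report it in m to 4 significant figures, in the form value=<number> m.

Intermediate values are shown rounded, and every step keeps full float precision — one last rounding: four significant digits.
In SI base units: W = 5.160 N, H = 9.292e+09 Pa, K = 3.538e-04.
Wearable volume V_lim = h_lim·A = 3.920e-04 · 1.934e-06 = 7.581e-10 m³.
So the life L = V_lim·H/(K·W) = 7.581e-10 · 9.292e+09 / (3.538e-04 · 5.160) = 3859 m.

value=3859 m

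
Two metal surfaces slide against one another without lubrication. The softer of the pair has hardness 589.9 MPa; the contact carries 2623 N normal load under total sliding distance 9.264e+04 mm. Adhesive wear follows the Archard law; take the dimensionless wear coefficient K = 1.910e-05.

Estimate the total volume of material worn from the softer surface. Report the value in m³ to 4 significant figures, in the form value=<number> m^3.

value=7.868e-09 m^3

The intermediates are shown rounded — every step maintains exact precision; a single final rounding: 4 significant figures.
Convert: Path length L = 9.264e+04 mm = 92.64 m.
Convert: Hardness H = 589.9 MPa = 5.899e+08 Pa.
SI base units throughout: W = 2623 N, H = 5.899e+08 Pa, K = 1.910e-05.
Archard volume V = K·W·L/H = 1.910e-05 · 2623 · 92.64 / 5.899e+08 = 7.868e-09 m³.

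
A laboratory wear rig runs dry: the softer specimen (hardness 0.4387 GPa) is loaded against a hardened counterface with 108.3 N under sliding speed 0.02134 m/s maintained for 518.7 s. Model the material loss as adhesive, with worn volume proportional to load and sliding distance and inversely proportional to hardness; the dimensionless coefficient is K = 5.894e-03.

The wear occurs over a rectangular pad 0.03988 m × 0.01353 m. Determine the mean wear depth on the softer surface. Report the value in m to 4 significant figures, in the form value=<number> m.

value=2.985e-05 m

The computation holds full float precision — the intermediates appear rounded — one final rounding: four significant digits.
Distance covered L = v·t = 0.02134 m/s × 518.7 s = 11.07 m.
Hardness H = 0.4387 GPa = 4.387e+08 Pa.
Contact area A = 0.03988 m × 0.01353 m = 5.396e-04 m².
In SI base units: W = 108.3 N, H = 4.387e+08 Pa, K = 5.894e-03.
Apply Archard: V = K·W·L/H = 5.894e-03 · 108.3 · 11.07 / 4.387e+08 = 1.611e-08 m³.
Average depth h = V/A = 1.611e-08 / 5.396e-04 = 2.985e-05 m.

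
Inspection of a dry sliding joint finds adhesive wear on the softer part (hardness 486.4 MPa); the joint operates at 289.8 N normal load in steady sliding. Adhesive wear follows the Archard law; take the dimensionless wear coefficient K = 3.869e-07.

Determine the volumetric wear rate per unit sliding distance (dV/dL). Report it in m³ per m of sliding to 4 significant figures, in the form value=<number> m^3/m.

value=2.305e-13 m^3/m

All arithmetic carries exact precision. Intermediate values are displayed rounded; rounded just once to 4 significant figures.
Convert: Hardness H = 486.4 MPa = 4.864e+08 Pa.
SI base units throughout: W = 289.8 N, H = 4.864e+08 Pa, K = 3.869e-07.
Wear rate dV/dL = K·W/H (independent of L): 3.869e-07 · 289.8 / 4.864e+08 = 2.305e-13 m³/m.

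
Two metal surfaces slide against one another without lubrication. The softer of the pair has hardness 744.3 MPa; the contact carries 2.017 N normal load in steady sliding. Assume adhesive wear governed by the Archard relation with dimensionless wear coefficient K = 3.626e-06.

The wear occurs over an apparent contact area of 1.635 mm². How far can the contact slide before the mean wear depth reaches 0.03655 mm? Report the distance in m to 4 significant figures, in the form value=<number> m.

Intermediates appear rounded; every step runs at full precision, and a lone final rounding: 4 significant digits.
Convert: Hardness H = 744.3 MPa = 7.443e+08 Pa.
Convert: Contact area A = 1.635 mm² = 1.635e-06 m².
Convert: Depth limit h_lim = 0.03655 mm = 3.655e-05 m.
Working in SI base units: W = 2.017 N, H = 7.443e+08 Pa, K = 3.626e-06.
Limit volume V_lim = h_lim·A = 3.655e-05 · 1.635e-06 = 5.976e-11 m³.
Inverting, life L = V_lim·H/(K·W) = 5.976e-11 · 7.443e+08 / (3.626e-06 · 2.017) = 6082 m.

value=6082 m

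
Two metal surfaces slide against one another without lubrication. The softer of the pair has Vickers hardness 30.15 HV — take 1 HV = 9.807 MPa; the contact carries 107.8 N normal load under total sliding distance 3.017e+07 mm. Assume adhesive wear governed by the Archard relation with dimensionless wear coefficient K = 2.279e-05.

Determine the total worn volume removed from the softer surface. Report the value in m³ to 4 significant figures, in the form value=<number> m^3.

The intermediates are printed rounded. The algebra keeps full precision. Rounded once at the end to 4 significant digits.
Distance covered L = 3.017e+07 mm = 3.017e+04 m.
Hardness H = 30.15 HV × 9.807 MPa/HV = 295.7 MPa = 2.957e+08 Pa.
Collected in SI base units: W = 107.8 N, H = 2.957e+08 Pa, K = 2.279e-05.
The Archard volume V = K·W·L/H = 2.279e-05 · 107.8 · 3.017e+04 / 2.957e+08 = 2.507e-07 m³.

value=2.507e-07 m^3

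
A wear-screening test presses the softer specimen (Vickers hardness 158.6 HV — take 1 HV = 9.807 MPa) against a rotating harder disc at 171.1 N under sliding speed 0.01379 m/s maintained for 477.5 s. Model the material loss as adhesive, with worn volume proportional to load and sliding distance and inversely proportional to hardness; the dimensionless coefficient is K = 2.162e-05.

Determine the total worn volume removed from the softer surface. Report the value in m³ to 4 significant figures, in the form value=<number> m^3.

Intermediate values appear rounded — every step maintains full precision. Rounded once at the end, at four significant figures.
Path length L = v·t = 0.01379 m/s × 477.5 s = 6.585 m.
Hardness H = 158.6 HV × 9.807 MPa/HV = 1555 MPa = 1.555e+09 Pa.
Expressed in SI base units: W = 171.1 N, H = 1.555e+09 Pa, K = 2.162e-05.
Worn volume V = K·W·L/H = 2.162e-05 · 171.1 · 6.585 / 1.555e+09 = 1.566e-11 m³.

value=1.566e-11 m^3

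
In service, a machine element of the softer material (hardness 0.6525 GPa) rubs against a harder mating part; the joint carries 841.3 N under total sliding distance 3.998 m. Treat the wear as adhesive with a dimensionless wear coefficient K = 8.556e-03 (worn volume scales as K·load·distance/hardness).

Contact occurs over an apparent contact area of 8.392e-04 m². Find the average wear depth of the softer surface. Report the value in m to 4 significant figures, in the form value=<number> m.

Every step runs at full float precision; the intermediates appear rounded. Rounded just once to 4 significant figures.
Hardness H = 0.6525 GPa = 6.525e+08 Pa.
Collected in SI base units: W = 841.3 N, H = 6.525e+08 Pa, K = 8.556e-03.
Volume removed: V = K·W·L/H = 8.556e-03 · 841.3 · 3.998 / 6.525e+08 = 4.410e-08 m³.
Wear depth h = V/A = 4.410e-08 / 8.392e-04 = 5.256e-05 m.

value=5.256e-05 m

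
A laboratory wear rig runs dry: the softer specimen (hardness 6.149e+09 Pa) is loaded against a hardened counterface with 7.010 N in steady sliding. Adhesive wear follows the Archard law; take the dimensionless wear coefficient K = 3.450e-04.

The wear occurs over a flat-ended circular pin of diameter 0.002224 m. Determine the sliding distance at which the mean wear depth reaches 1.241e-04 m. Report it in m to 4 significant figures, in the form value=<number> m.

value=1226 m

The algebra carries exact precision, and intermediate values are displayed rounded. Rounded just once to four significant digits.
Contact area A = π·d²/4 = π·(0.002224 m)²/4 = 3.885e-06 m².
In SI base units: W = 7.010 N, H = 6.149e+09 Pa, K = 3.450e-04.
Permissible volume V_lim = h_lim·A = 1.241e-04 · 3.885e-06 = 4.821e-10 m³.
Sliding life L = V_lim·H/(K·W) = 4.821e-10 · 6.149e+09 / (3.450e-04 · 7.010) = 1226 m.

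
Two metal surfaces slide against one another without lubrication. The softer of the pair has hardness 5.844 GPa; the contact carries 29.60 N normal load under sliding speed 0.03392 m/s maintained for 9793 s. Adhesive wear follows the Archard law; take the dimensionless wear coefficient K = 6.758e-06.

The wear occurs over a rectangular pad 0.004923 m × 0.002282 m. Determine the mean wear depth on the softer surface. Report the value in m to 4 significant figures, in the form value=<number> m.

value=1.012e-06 m

Intermediates are printed rounded — all arithmetic holds full precision — rounded just once to four significant figures.
Convert: Distance covered L = v·t = 0.03392 m/s × 9793 s = 332.2 m.
Convert: Hardness H = 5.844 GPa = 5.844e+09 Pa.
Convert: Contact area A = 0.004923 m × 0.002282 m = 1.123e-05 m².
Working in SI base units: W = 29.60 N, H = 5.844e+09 Pa, K = 6.758e-06.
Archard volume V = K·W·L/H = 6.758e-06 · 29.60 · 332.2 / 5.844e+09 = 1.137e-11 m³.
Average depth h = V/A = 1.137e-11 / 1.123e-05 = 1.012e-06 m.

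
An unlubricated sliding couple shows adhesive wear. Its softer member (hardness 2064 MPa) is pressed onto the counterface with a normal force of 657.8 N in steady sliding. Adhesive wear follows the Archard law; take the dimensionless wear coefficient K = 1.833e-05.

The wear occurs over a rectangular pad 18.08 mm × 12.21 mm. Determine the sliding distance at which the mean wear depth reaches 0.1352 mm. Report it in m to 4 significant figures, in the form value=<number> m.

Every step keeps full float precision; intermediates are shown rounded. Rounded just once to four significant figures.
Convert: Hardness H = 2064 MPa = 2.064e+09 Pa.
Convert: Pad sides 18.08 mm × 12.21 mm = 0.01808 m × 0.01221 m. Contact area A = 0.01808 m × 0.01221 m = 2.208e-04 m².
Convert: Depth limit h_lim = 0.1352 mm = 1.352e-04 m.
Working in SI base units: W = 657.8 N, H = 2.064e+09 Pa, K = 1.833e-05.
Wearable volume V_lim = h_lim·A = 1.352e-04 · 2.208e-04 = 2.985e-08 m³.
Life L = V_lim·H/(K·W) = 2.985e-08 · 2.064e+09 / (1.833e-05 · 657.8) = 5109 m.

value=5109 m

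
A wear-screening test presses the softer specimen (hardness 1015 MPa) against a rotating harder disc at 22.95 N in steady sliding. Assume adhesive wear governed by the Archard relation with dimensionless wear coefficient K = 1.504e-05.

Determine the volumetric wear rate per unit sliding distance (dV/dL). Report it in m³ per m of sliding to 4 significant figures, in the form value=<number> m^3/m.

Intermediate values are displayed rounded — the algebra keeps exact precision; a lone final rounding to 4 significant digits.
Convert: Hardness H = 1015 MPa = 1.015e+09 Pa.
Expressed in SI base units: W = 22.95 N, H = 1.015e+09 Pa, K = 1.504e-05.
The wear rate dV/dL = K·W/H — distance-free: 1.504e-05 · 22.95 / 1.015e+09 = 3.401e-13 m³/m.

value=3.401e-13 m^3/m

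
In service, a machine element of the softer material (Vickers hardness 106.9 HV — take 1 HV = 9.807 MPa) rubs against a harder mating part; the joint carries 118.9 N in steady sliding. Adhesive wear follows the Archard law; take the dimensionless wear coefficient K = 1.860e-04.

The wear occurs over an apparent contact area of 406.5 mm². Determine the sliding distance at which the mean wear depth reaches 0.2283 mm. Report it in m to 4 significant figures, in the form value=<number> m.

value=4399 m

The intermediates appear rounded; every step runs at full float precision; one last rounding, at 4 significant digits.
Hardness H = 106.9 HV × 9.807 MPa/HV = 1048 MPa = 1.048e+09 Pa.
Contact area A = 406.5 mm² = 4.065e-04 m².
Depth limit h_lim = 0.2283 mm = 2.283e-04 m.
As SI base values: W = 118.9 N, H = 1.048e+09 Pa, K = 1.860e-04.
Allowed volume V_lim = h_lim·A = 2.283e-04 · 4.065e-04 = 9.280e-08 m³.
Sliding life L = V_lim·H/(K·W) = 9.280e-08 · 1.048e+09 / (1.860e-04 · 118.9) = 4399 m.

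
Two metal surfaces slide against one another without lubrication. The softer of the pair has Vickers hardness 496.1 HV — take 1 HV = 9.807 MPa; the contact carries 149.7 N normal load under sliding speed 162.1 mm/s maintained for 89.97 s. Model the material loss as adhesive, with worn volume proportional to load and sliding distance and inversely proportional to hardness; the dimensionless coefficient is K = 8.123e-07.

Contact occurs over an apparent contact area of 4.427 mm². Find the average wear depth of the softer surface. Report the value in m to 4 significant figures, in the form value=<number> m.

value=8.234e-08 m

All working math runs at full precision, and the intermediates appear rounded. Rounded just once, at four significant digits.
Convert: Sliding speed v = 162.1 mm/s = 0.1621 m/s. Path length L = v·t = 0.1621 m/s × 89.97 s = 14.58 m.
Convert: Hardness H = 496.1 HV × 9.807 MPa/HV = 4865 MPa = 4.865e+09 Pa.
Convert: Contact area A = 4.427 mm² = 4.427e-06 m².
In SI base units, W = 149.7 N, H = 4.865e+09 Pa, K = 8.123e-07.
Wear volume V = K·W·L/H = 8.123e-07 · 149.7 · 14.58 / 4.865e+09 = 3.645e-13 m³.
Mean depth h = V/A = 3.645e-13 / 4.427e-06 = 8.234e-08 m.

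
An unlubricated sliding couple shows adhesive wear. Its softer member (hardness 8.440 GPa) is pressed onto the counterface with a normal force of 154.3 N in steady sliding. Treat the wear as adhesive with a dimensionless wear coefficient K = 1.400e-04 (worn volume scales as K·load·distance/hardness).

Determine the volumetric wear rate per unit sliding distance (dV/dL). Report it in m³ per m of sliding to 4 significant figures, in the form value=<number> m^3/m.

value=2.559e-12 m^3/m

Printed values are rounded — each operation keeps full float precision, and a single final rounding to 4 significant figures.
Hardness H = 8.440 GPa = 8.440e+09 Pa.
Restated in SI base units: W = 154.3 N, H = 8.440e+09 Pa, K = 1.400e-04.
The wear rate dV/dL = K·W/H, per unit distance: 1.400e-04 · 154.3 / 8.440e+09 = 2.559e-12 m³/m.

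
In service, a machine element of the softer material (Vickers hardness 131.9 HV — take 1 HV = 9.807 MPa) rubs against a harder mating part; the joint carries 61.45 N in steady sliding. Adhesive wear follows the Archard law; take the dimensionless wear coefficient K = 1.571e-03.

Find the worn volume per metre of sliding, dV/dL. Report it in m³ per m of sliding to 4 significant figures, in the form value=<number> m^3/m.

Printed values are rounded; the computation runs at full precision, and a lone final rounding: four significant figures.
Hardness H = 131.9 HV × 9.807 MPa/HV = 1294 MPa = 1.294e+09 Pa.
In SI base units: W = 61.45 N, H = 1.294e+09 Pa, K = 1.571e-03.
Sliding wear rate dV/dL = K·W/H — distance-free: 1.571e-03 · 61.45 / 1.294e+09 = 7.463e-11 m³/m.

value=7.463e-11 m^3/m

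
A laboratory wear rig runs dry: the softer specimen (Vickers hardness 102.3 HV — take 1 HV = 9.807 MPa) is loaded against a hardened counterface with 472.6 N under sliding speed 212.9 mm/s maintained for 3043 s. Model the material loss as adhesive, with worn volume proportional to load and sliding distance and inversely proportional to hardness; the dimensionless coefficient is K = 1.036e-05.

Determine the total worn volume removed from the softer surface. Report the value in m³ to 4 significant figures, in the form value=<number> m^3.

The intermediates appear rounded, and all working math keeps exact precision. Rounded once at the end: four significant digits.
Convert: Sliding speed v = 212.9 mm/s = 0.2129 m/s. Total distance L = v·t = 0.2129 m/s × 3043 s = 647.9 m.
Convert: Hardness H = 102.3 HV × 9.807 MPa/HV = 1003 MPa = 1.003e+09 Pa.
In SI base units: W = 472.6 N, H = 1.003e+09 Pa, K = 1.036e-05.
By Archard's law, V = K·W·L/H = 1.036e-05 · 472.6 · 647.9 / 1.003e+09 = 3.162e-09 m³.

value=3.162e-09 m^3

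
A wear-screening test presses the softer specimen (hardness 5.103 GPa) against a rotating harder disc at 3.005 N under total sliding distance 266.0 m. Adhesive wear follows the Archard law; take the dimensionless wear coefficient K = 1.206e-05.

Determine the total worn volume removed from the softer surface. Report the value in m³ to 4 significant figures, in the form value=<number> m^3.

value=1.889e-12 m^3

Quoted intermediates are rounded, and every step carries exact precision, and one last rounding to four significant figures.
Convert: Hardness H = 5.103 GPa = 5.103e+09 Pa.
In SI base units: W = 3.005 N, H = 5.103e+09 Pa, K = 1.206e-05.
Worn volume V = K·W·L/H = 1.206e-05 · 3.005 · 266.0 / 5.103e+09 = 1.889e-12 m³.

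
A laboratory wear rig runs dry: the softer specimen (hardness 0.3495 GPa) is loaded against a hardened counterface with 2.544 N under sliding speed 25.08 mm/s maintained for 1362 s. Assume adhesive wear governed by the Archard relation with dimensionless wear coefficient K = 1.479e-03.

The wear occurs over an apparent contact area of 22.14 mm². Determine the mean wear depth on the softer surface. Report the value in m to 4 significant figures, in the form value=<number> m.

Shown intermediates are rounded; all working math keeps full precision, and rounded just once to four significant figures.
Sliding speed v = 25.08 mm/s = 0.02508 m/s. Sliding distance L = v·t = 0.02508 m/s × 1362 s = 34.16 m.
Hardness H = 0.3495 GPa = 3.495e+08 Pa.
Contact area A = 22.14 mm² = 2.214e-05 m².
Restated in SI base units: W = 2.544 N, H = 3.495e+08 Pa, K = 1.479e-03.
Volume removed: V = K·W·L/H = 1.479e-03 · 2.544 · 34.16 / 3.495e+08 = 3.677e-10 m³.
Average depth h = V/A = 3.677e-10 / 2.214e-05 = 1.661e-05 m.

value=1.661e-05 m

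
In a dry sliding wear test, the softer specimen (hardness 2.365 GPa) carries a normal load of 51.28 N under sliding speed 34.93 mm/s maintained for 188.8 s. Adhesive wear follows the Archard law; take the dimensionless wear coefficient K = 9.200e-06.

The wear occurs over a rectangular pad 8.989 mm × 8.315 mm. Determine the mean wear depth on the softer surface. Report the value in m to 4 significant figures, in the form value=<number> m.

The algebra holds full precision — the intermediates are shown rounded, and one final rounding, at four significant digits.
Convert: Sliding speed v = 34.93 mm/s = 0.03493 m/s. Sliding distance L = v·t = 0.03493 m/s × 188.8 s = 6.595 m.
Convert: Hardness H = 2.365 GPa = 2.365e+09 Pa.
Convert: Pad sides 8.989 mm × 8.315 mm = 0.008989 m × 0.008315 m. Contact area A = 0.008989 m × 0.008315 m = 7.474e-05 m².
Expressed in SI base units: W = 51.28 N, H = 2.365e+09 Pa, K = 9.200e-06.
Volume removed: V = K·W·L/H = 9.200e-06 · 51.28 · 6.595 / 2.365e+09 = 1.316e-12 m³.
Wear depth h = V/A = 1.316e-12 / 7.474e-05 = 1.760e-08 m.

value=1.760e-08 m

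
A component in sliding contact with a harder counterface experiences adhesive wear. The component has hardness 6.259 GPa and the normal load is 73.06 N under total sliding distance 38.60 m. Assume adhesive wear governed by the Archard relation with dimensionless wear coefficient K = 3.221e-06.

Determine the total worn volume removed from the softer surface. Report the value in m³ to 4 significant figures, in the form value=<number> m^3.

The intermediates are shown rounded, and each operation keeps full precision. Rounded just once to 4 significant digits.
Hardness H = 6.259 GPa = 6.259e+09 Pa.
SI base units throughout: W = 73.06 N, H = 6.259e+09 Pa, K = 3.221e-06.
Archard relation: V = K·W·L/H = 3.221e-06 · 73.06 · 38.60 / 6.259e+09 = 1.451e-12 m³.

value=1.451e-12 m^3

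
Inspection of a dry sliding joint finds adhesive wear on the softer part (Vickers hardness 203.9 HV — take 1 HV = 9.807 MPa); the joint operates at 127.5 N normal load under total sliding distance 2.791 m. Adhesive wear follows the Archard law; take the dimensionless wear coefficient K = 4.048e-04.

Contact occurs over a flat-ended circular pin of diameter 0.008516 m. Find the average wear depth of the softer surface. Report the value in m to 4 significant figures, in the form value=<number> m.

value=1.265e-06 m

The algebra holds exact precision; intermediate values are printed rounded, and rounded just once to 4 significant figures.
Convert: Hardness H = 203.9 HV × 9.807 MPa/HV = 2000 MPa = 2.000e+09 Pa.
Convert: Contact area A = π·d²/4 = π·(0.008516 m)²/4 = 5.696e-05 m².
SI base units throughout: W = 127.5 N, H = 2.000e+09 Pa, K = 4.048e-04.
By Archard's law, V = K·W·L/H = 4.048e-04 · 127.5 · 2.791 / 2.000e+09 = 7.204e-11 m³.
Mean wear depth h = V/A = 7.204e-11 / 5.696e-05 = 1.265e-06 m.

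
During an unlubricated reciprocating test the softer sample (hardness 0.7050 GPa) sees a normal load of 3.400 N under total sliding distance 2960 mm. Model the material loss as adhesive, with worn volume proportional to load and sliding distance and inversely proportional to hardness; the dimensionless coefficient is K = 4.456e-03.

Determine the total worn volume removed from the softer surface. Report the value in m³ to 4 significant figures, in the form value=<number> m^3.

value=6.361e-11 m^3

Intermediates are displayed rounded; each operation keeps exact precision. Rounded just once to four significant figures.
Distance L = 2960 mm = 2.960 m.
Hardness H = 0.7050 GPa = 7.050e+08 Pa.
As SI base values: W = 3.400 N, H = 7.050e+08 Pa, K = 4.456e-03.
Apply Archard: V = K·W·L/H = 4.456e-03 · 3.400 · 2.960 / 7.050e+08 = 6.361e-11 m³.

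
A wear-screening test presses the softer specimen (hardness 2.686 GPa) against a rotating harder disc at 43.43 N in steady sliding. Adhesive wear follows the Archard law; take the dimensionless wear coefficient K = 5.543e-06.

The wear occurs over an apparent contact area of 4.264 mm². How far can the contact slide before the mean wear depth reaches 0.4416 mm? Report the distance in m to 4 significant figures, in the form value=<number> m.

The intermediates are shown rounded, and the computation keeps full float precision, and rounded just once, at four significant digits.
Convert: Hardness H = 2.686 GPa = 2.686e+09 Pa.
Convert: Contact area A = 4.264 mm² = 4.264e-06 m².
Convert: Depth limit h_lim = 0.4416 mm = 4.416e-04 m.
Restated in SI base units: W = 43.43 N, H = 2.686e+09 Pa, K = 5.543e-06.
Wearable volume V_lim = h_lim·A = 4.416e-04 · 4.264e-06 = 1.883e-09 m³.
So the life L = V_lim·H/(K·W) = 1.883e-09 · 2.686e+09 / (5.543e-06 · 43.43) = 2.101e+04 m.

value=2.101e+04 m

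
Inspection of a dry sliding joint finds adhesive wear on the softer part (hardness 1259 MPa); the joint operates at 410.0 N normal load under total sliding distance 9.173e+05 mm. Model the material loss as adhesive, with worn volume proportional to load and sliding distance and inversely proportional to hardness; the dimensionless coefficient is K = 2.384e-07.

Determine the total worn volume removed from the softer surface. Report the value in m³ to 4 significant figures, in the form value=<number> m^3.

The computation maintains full float precision; shown intermediates are rounded — rounded once at the end to four significant digits.
Total distance L = 9.173e+05 mm = 917.3 m.
Hardness H = 1259 MPa = 1.259e+09 Pa.
Collected in SI base units: W = 410.0 N, H = 1.259e+09 Pa, K = 2.384e-07.
Archard volume V = K·W·L/H = 2.384e-07 · 410.0 · 917.3 / 1.259e+09 = 7.122e-11 m³.

value=7.122e-11 m^3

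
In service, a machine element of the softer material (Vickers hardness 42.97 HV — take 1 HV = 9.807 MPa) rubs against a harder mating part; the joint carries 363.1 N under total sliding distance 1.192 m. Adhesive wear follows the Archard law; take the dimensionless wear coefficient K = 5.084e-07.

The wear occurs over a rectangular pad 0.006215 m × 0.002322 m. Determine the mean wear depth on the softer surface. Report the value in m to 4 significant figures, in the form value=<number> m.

All working math keeps exact precision. Intermediate values are displayed rounded; rounded just once, at 4 significant figures.
Hardness H = 42.97 HV × 9.807 MPa/HV = 421.4 MPa = 4.214e+08 Pa.
Contact area A = 0.006215 m × 0.002322 m = 1.443e-05 m².
Expressed in SI base units: W = 363.1 N, H = 4.214e+08 Pa, K = 5.084e-07.
Apply Archard: V = K·W·L/H = 5.084e-07 · 363.1 · 1.192 / 4.214e+08 = 5.222e-13 m³.
Depth h = V/A = 5.222e-13 / 1.443e-05 = 3.618e-08 m.

value=3.618e-08 m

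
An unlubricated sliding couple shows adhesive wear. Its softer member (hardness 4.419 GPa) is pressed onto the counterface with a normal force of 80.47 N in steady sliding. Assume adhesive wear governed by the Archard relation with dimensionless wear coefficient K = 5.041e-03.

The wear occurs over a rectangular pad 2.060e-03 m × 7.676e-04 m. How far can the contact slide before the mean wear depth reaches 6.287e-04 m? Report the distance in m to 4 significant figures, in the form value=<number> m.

value=10.83 m

Intermediates appear rounded — the algebra keeps full precision, and a lone final rounding to 4 significant figures.
Hardness H = 4.419 GPa = 4.419e+09 Pa.
Contact area A = 2.060e-03 m × 7.676e-04 m = 1.581e-06 m².
Expressed in SI base units: W = 80.47 N, H = 4.419e+09 Pa, K = 5.041e-03.
Permissible volume V_lim = h_lim·A = 6.287e-04 · 1.581e-06 = 9.941e-10 m³.
Sliding life L = V_lim·H/(K·W) = 9.941e-10 · 4.419e+09 / (5.041e-03 · 80.47) = 10.83 m.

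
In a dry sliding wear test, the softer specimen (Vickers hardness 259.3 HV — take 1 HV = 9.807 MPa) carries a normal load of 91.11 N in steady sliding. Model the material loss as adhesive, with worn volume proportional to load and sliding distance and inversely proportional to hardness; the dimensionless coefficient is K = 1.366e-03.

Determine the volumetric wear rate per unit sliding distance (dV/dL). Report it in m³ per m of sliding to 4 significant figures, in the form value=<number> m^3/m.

value=4.894e-11 m^3/m

All working math runs at full float precision — intermediates appear rounded; rounded just once, at 4 significant digits.
Convert: Hardness H = 259.3 HV × 9.807 MPa/HV = 2543 MPa = 2.543e+09 Pa.
In SI base units, W = 91.11 N, H = 2.543e+09 Pa, K = 1.366e-03.
Volumetric rate dV/dL = K·W/H, so: 1.366e-03 · 91.11 / 2.543e+09 = 4.894e-11 m³/m.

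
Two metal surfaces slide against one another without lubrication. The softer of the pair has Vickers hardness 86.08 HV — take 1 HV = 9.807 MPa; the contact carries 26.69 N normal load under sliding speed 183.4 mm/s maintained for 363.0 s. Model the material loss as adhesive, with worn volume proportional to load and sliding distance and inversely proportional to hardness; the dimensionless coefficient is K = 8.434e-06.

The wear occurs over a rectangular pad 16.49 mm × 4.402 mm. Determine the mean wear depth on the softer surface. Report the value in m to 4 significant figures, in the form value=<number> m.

All arithmetic keeps full precision; displayed values are rounded. Rounded just once: four significant digits.
Sliding speed v = 183.4 mm/s = 0.1834 m/s. Total distance L = v·t = 0.1834 m/s × 363.0 s = 66.57 m.
Hardness H = 86.08 HV × 9.807 MPa/HV = 844.2 MPa = 8.442e+08 Pa.
Pad sides 16.49 mm × 4.402 mm = 0.01649 m × 0.004402 m. Contact area A = 0.01649 m × 0.004402 m = 7.259e-05 m².
Expressed in SI base units: W = 26.69 N, H = 8.442e+08 Pa, K = 8.434e-06.
Volume removed: V = K·W·L/H = 8.434e-06 · 26.69 · 66.57 / 8.442e+08 = 1.775e-11 m³.
Mean depth h = V/A = 1.775e-11 / 7.259e-05 = 2.446e-07 m.

value=2.446e-07 m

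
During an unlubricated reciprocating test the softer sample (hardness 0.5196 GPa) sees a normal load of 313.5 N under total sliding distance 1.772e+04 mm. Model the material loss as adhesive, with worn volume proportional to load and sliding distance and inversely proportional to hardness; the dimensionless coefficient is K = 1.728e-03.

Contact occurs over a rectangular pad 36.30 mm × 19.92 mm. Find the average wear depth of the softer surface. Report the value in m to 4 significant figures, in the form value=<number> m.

value=2.555e-05 m

Shown intermediates are rounded, and every step keeps full precision — rounded just once: four significant figures.
Convert: Path length L = 1.772e+04 mm = 17.72 m.
Convert: Hardness H = 0.5196 GPa = 5.196e+08 Pa.
Convert: Pad sides 36.30 mm × 19.92 mm = 0.03630 m × 0.01992 m. Contact area A = 0.03630 m × 0.01992 m = 7.231e-04 m².
SI base units throughout: W = 313.5 N, H = 5.196e+08 Pa, K = 1.728e-03.
Worn volume V = K·W·L/H = 1.728e-03 · 313.5 · 17.72 / 5.196e+08 = 1.847e-08 m³.
Mean depth h = V/A = 1.847e-08 / 7.231e-04 = 2.555e-05 m.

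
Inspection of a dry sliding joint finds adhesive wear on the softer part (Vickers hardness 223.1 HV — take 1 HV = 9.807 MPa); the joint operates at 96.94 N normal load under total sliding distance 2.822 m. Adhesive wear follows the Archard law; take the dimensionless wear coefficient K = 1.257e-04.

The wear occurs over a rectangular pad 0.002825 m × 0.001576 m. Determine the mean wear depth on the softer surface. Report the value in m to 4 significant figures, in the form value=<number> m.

Displayed values are rounded, and all arithmetic keeps full float precision. Rounded once at the end to four significant digits.
Hardness H = 223.1 HV × 9.807 MPa/HV = 2188 MPa = 2.188e+09 Pa.
Contact area A = 0.002825 m × 0.001576 m = 4.452e-06 m².
Collected in SI base units: W = 96.94 N, H = 2.188e+09 Pa, K = 1.257e-04.
Apply Archard: V = K·W·L/H = 1.257e-04 · 96.94 · 2.822 / 2.188e+09 = 1.572e-11 m³.
Depth h = V/A = 1.572e-11 / 4.452e-06 = 3.530e-06 m.

value=3.530e-06 m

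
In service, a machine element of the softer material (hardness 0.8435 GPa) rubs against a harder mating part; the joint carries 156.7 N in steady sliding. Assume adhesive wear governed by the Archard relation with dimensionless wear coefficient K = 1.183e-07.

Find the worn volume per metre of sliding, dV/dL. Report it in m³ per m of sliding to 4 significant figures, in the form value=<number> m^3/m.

Intermediate values are displayed rounded — all arithmetic maintains exact precision, and rounded just once: four significant digits.
Hardness H = 0.8435 GPa = 8.435e+08 Pa.
Restated in SI base units: W = 156.7 N, H = 8.435e+08 Pa, K = 1.183e-07.
Rate of wear dV/dL = K·W/H: 1.183e-07 · 156.7 / 8.435e+08 = 2.198e-14 m³/m.

value=2.198e-14 m^3/m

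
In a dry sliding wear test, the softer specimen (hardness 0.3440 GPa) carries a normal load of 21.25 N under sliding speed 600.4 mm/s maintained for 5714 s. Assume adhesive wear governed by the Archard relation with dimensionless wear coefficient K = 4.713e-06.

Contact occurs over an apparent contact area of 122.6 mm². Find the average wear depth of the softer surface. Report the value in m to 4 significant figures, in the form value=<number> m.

Intermediate values appear rounded — the computation runs at exact precision — a lone final rounding: 4 significant digits.
Sliding speed v = 600.4 mm/s = 0.6004 m/s. Distance L = v·t = 0.6004 m/s × 5714 s = 3431 m.
Hardness H = 0.3440 GPa = 3.440e+08 Pa.
Contact area A = 122.6 mm² = 1.226e-04 m².
SI base units throughout: W = 21.25 N, H = 3.440e+08 Pa, K = 4.713e-06.
The Archard volume V = K·W·L/H = 4.713e-06 · 21.25 · 3431 / 3.440e+08 = 9.988e-10 m³.
Mean wear depth h = V/A = 9.988e-10 / 1.226e-04 = 8.147e-06 m.

value=8.147e-06 m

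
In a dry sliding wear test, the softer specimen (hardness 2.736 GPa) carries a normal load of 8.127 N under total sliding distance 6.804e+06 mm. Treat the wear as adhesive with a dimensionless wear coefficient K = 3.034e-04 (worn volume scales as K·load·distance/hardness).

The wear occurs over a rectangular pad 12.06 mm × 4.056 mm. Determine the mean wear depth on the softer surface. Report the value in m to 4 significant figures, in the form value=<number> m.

All arithmetic maintains full float precision. Intermediate values appear rounded, and one final rounding: 4 significant digits.
Convert: Total distance L = 6.804e+06 mm = 6804 m.
Convert: Hardness H = 2.736 GPa = 2.736e+09 Pa.
Convert: Pad sides 12.06 mm × 4.056 mm = 0.01206 m × 0.004056 m. Contact area A = 0.01206 m × 0.004056 m = 4.892e-05 m².
SI base units throughout: W = 8.127 N, H = 2.736e+09 Pa, K = 3.034e-04.
The Archard volume V = K·W·L/H = 3.034e-04 · 8.127 · 6804 / 2.736e+09 = 6.132e-09 m³.
Depth h = V/A = 6.132e-09 / 4.892e-05 = 1.254e-04 m.

value=1.254e-04 m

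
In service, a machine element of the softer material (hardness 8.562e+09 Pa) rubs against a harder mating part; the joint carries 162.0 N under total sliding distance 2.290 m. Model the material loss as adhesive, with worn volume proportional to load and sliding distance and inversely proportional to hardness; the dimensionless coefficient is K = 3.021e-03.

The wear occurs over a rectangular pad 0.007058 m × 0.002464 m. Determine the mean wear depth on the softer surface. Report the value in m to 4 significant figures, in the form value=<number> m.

Intermediates appear rounded. Each operation holds full float precision; rounded once at the end to 4 significant figures.
Convert: Contact area A = 0.007058 m × 0.002464 m = 1.739e-05 m².
SI base units throughout: W = 162.0 N, H = 8.562e+09 Pa, K = 3.021e-03.
Archard volume V = K·W·L/H = 3.021e-03 · 162.0 · 2.290 / 8.562e+09 = 1.309e-10 m³.
Depth h = V/A = 1.309e-10 / 1.739e-05 = 7.527e-06 m.

value=7.527e-06 m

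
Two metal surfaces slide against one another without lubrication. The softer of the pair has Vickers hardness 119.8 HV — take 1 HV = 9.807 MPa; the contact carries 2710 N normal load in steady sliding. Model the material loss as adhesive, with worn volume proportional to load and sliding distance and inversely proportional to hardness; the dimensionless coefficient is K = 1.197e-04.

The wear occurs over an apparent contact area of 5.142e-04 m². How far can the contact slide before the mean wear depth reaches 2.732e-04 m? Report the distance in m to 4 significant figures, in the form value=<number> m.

The computation holds exact precision, and the intermediates are displayed rounded, and one last rounding: four significant figures.
Convert: Hardness H = 119.8 HV × 9.807 MPa/HV = 1175 MPa = 1.175e+09 Pa.
In SI base units, W = 2710 N, H = 1.175e+09 Pa, K = 1.197e-04.
At the depth limit, V_lim = h_lim·A = 2.732e-04 · 5.142e-04 = 1.405e-07 m³.
Life L = V_lim·H/(K·W) = 1.405e-07 · 1.175e+09 / (1.197e-04 · 2710) = 508.8 m.

value=508.8 m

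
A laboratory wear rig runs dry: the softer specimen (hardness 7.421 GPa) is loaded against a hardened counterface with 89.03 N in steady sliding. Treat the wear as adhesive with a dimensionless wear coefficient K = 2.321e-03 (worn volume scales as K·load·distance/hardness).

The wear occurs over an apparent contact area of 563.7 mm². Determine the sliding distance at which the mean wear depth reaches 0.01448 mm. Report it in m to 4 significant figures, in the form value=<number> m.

value=293.1 m

All working math carries full precision. Intermediates are displayed rounded — rounded once at the end: four significant digits.
Hardness H = 7.421 GPa = 7.421e+09 Pa.
Contact area A = 563.7 mm² = 5.637e-04 m².
Depth limit h_lim = 0.01448 mm = 1.448e-05 m.
Restated in SI base units: W = 89.03 N, H = 7.421e+09 Pa, K = 2.321e-03.
Limit volume V_lim = h_lim·A = 1.448e-05 · 5.637e-04 = 8.162e-09 m³.
Inverting, life L = V_lim·H/(K·W) = 8.162e-09 · 7.421e+09 / (2.321e-03 · 89.03) = 293.1 m.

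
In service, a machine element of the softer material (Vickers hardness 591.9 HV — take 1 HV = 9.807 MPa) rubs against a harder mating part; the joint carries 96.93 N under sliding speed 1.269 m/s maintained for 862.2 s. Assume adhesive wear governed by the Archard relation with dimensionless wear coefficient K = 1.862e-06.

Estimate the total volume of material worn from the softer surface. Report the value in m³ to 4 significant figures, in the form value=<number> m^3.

The computation runs at full float precision, and the intermediates are shown rounded — one final rounding: four significant figures.
Convert: Total distance L = v·t = 1.269 m/s × 862.2 s = 1094 m.
Convert: Hardness H = 591.9 HV × 9.807 MPa/HV = 5805 MPa = 5.805e+09 Pa.
Expressed in SI base units: W = 96.93 N, H = 5.805e+09 Pa, K = 1.862e-06.
Archard relation: V = K·W·L/H = 1.862e-06 · 96.93 · 1094 / 5.805e+09 = 3.402e-11 m³.

value=3.402e-11 m^3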